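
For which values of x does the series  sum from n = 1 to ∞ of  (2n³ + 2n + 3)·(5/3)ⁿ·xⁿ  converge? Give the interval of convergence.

By the ratio test, |a_{n+1}/a_n| = [(2(n+1)³ + 2(n+1) + 3)/(2n³ + 2n + 3)] · 5/3 → 5/3.
Hence the series converges for |x| < 1/(5/3) = 3/5, so the radius of convergence is 3/5.
At x = 3/5: the terms have absolute value of order n³, which does not tend to 0, so the series diverges by the divergence test.
When x = -3/5, the n-th term does not approach 0; divergence by the term test.

(-3/5, 3/5)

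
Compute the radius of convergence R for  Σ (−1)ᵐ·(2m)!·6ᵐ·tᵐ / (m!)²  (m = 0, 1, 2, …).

Ratio test: |a_{m+1}/a_m| = (2m+1)·(2m+2)/(m+1)² · 6 → 24 as m → ∞.
Convergence for |t| · 24 < 1, i.e. |t| < 1/24. So R = 1/24.

R = 1/24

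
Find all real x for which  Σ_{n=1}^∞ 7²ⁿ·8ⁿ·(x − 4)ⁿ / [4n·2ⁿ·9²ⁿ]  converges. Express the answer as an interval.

The ratio of consecutive coefficients is [4n/4(n+1)] · 49·8/(2·81) → 196/81.
The series converges when 196/81 · |x − 4| < 1, giving R = 81/196.
When x = 865/196, the terms behave like c/n; limit comparison with the harmonic series gives divergence.
When x = 703/196, the terms alternate in sign and decrease monotonically to 0 in absolute value (size ~ c/n), so the alternating series test gives convergence.

[703/196, 865/196)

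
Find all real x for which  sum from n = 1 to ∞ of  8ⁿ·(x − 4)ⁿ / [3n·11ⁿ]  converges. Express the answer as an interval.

By the ratio test, |a_{n+1}/a_n| = [3n/3(n+1)] · 8/11 → 8/11.
Hence the series converges for |x − 4| < 1/(8/11) = 11/8, so the radius of convergence is 11/8.
Check x = 43/8: the terms behave like c/n; limit comparison with the harmonic series gives divergence.
When x = 21/8, the terms alternate in sign and decrease monotonically to 0 in absolute value (size ~ c/n), so the alternating series test gives convergence.

[21/8, 43/8)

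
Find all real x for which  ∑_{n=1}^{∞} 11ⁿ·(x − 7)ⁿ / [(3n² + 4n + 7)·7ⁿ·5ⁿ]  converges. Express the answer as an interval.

[42/11, 112/11]

Ratio test: |a_{n+1}/a_n| = [(3n² + 4n + 7)/(3(n+1)² + 4(n+1) + 7)] · 11/(7·5) → 11/35 as n → ∞.
Thus R = 1/(11/35) = 35/11.
At x = 112/11: the series is dominated by a constant times Σ 1/n², which converges (p = 2 > 1).
Endpoint x = 42/11: the terms are on the order of 1/n², so the series converges absolutely by comparison with the p-series (p = 2 > 1).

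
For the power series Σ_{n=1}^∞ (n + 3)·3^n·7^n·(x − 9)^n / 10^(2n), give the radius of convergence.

R = 100/21

The ratio of consecutive coefficients is [((n+1) + 3)/(n + 3)] · 3·7/100 → 21/100.
Thus R = 1/(21/100) = 100/21.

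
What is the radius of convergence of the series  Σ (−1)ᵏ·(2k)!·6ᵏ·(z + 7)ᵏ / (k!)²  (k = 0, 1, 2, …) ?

By the ratio test, |a_{k+1}/a_k| = (2k+1)·(2k+2)/(k+1)² · 6 → 24.
Thus R = 1/(24) = 1/24.

R = 1/24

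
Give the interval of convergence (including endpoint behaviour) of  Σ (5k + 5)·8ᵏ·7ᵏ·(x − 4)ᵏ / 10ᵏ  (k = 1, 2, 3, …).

The ratio of consecutive coefficients is [(5(k+1) + 5)/(5k + 5)] · 8·7/10 → 28/5.
Hence the series converges for |x − 4| < 1/(28/5) = 5/28, so the radius of convergence is 5/28.
When x = 117/28, the terms have absolute value of order k, which does not tend to 0, so the series diverges by the divergence test.
Endpoint x = 107/28: the terms have absolute value of order k, which does not tend to 0, so the series diverges by the divergence test.

(107/28, 117/28)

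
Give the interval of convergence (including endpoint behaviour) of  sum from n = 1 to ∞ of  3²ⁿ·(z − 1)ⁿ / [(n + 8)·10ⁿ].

[-1/9, 19/9)

Ratio test: |a_{n+1}/a_n| = [(n + 8)/((n+1) + 8)] · 9/10 → 9/10 as n → ∞.
Convergence for |z − 1| · 9/10 < 1, i.e. |z − 1| < 10/9. So R = 10/9.
Check z = 19/9: comparison with the harmonic series Σ 1/n shows the series diverges.
When z = -1/9, the terms alternate in sign and decrease monotonically to 0 in absolute value (size ~ c/n), so the alternating series test gives convergence.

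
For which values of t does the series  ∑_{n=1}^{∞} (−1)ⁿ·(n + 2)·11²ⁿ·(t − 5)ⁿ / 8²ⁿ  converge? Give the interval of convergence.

(541/121, 669/121)

The ratio of consecutive coefficients is [((n+1) + 2)/(n + 2)] · 121/64 → 121/64.
Thus R = 1/(121/64) = 64/121.
At t = 669/121: the n-th term does not approach 0; divergence by the term test.
Check t = 541/121: the n-th term does not approach 0; divergence by the term test.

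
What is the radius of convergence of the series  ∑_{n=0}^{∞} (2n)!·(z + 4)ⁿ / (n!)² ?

R = 1/4

The ratio of consecutive coefficients is (2n+1)·(2n+2)/(n+1)² → 4.
The series converges when 4 · |z + 4| < 1, giving R = 1/4.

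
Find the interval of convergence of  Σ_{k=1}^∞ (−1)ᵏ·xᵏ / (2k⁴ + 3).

Apply the ratio test: |a_{k+1}| / |a_k| = (2k⁴ + 3)/(2(k+1)⁴ + 3), which tends to 1 as k → ∞.
Convergence for |x| < 1, so R = 1.
When x = 1, the series is dominated by a constant times Σ 1/k⁴, which converges (p = 4 > 1).
Check x = -1: the series is dominated by a constant times Σ 1/k⁴, which converges (p = 4 > 1).

[-1, 1]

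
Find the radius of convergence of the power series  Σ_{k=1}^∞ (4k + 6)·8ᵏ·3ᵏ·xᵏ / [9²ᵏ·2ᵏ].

R = 27/4

Ratio test: |a_{k+1}/a_k| = [(4(k+1) + 6)/(4k + 6)] · 8·3/(81·2) → 4/27 as k → ∞.
The series converges when 4/27 · |x| < 1, giving R = 27/4.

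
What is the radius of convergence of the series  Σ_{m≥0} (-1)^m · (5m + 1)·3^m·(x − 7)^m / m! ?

R = ∞

Ratio test: |a_{m+1}/a_m| = (5(m+1) + 1)/(5m + 1) · 3 · 1/(m+1) → 0 as m → ∞.
The ratio tends to 0 regardless of x, hence R = ∞.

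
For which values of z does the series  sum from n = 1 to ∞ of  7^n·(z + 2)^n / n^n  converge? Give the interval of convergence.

(−∞, ∞)

By the Cauchy root test, |a_n|^(1/n) = 7/n → 0.
The limit is 0 for every z, so R = ∞.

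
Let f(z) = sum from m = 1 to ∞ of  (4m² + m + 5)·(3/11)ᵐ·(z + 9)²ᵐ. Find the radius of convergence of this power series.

Apply the ratio test: |a_{m+1}| / |a_m| = [(4(m+1)² + (m+1) + 5)/(4m² + m + 5)] · 3/11, which tends to 3/11 as m → ∞.
Successive powers of (z + 9) differ by 2, so the series converges when |z + 9|² · 3/11 < 1, i.e. |z + 9| < √(11/3). So R = √33/3.

R = √33/3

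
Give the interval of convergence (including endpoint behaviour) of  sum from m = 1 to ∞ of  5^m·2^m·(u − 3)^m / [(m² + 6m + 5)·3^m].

[27/10, 33/10]

Apply the ratio test: |a_{m+1}| / |a_m| = [(m² + 6m + 5)/((m+1)² + 6(m+1) + 5)] · 5·2/3, which tends to 10/3 as m → ∞.
Convergence for |u − 3| · 10/3 < 1, i.e. |u − 3| < 3/10. So R = 3/10.
At u = 33/10: the series is dominated by a constant times Σ 1/m², which converges (p = 2 > 1).
At u = 27/10: the terms are on the order of 1/m², so the series converges absolutely by comparison with the p-series (p = 2 > 1).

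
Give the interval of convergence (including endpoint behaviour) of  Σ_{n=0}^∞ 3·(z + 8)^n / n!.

Apply the ratio test: |a_{n+1}| / |a_n| = 3/3 · 1/(n+1), which tends to 0 as n → ∞.
Since the limit is 0 < 1 for every z, the series converges on all of ℝ and R = ∞.

(−∞, ∞)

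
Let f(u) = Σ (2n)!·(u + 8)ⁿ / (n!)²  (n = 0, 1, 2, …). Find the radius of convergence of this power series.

R = 1/4

The ratio of consecutive coefficients is (2n+1)·(2n+2)/(n+1)² → 4.
Thus R = 1/(4) = 1/4.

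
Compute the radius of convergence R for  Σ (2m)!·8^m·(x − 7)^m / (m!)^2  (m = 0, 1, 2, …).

The ratio of consecutive coefficients is (2m+1)·(2m+2)/(m+1)² · 8 → 32.
The series converges when 32 · |x − 7| < 1, giving R = 1/32.

R = 1/32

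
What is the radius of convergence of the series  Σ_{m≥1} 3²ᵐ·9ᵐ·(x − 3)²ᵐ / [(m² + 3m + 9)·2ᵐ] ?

R = √2/9

By the ratio test, |a_{m+1}/a_m| = [(m² + 3m + 9)/((m+1)² + 3(m+1) + 9)] · 9·9/2 → 81/2.
Writing y = (x − 3)², the series in y has radius 2/81, so |x − 3| < √(2/81) and R = √2/9.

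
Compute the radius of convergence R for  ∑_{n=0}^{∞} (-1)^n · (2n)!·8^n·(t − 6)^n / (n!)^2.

R = 1/32

Apply the ratio test: |a_{n+1}| / |a_n| = (2n+1)·(2n+2)/(n+1)² · 8, which tends to 32 as n → ∞.
Thus R = 1/(32) = 1/32.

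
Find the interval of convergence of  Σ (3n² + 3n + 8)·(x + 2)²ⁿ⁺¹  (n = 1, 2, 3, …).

Ratio test: |a_{n+1}/a_n| = (3(n+1)² + 3(n+1) + 8)/(3n² + 3n + 8) → 1 as n → ∞.
Since the exponent of (x + 2) increases by 2 each term, convergence requires |x + 2|² < 1, hence R = 1.
At x = -1: the terms do not tend to 0, so the series diverges.
Endpoint x = -3: the terms have absolute value of order n², which does not tend to 0, so the series diverges by the divergence test.

(-3, -1)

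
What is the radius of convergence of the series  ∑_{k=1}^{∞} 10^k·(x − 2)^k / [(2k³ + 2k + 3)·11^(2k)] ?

R = 121/10

Apply the ratio test: |a_{k+1}| / |a_k| = [(2k³ + 2k + 3)/(2(k+1)³ + 2(k+1) + 3)] · 10/121, which tends to 10/121 as k → ∞.
Hence the series converges for |x − 2| < 1/(10/121) = 121/10, so the radius of convergence is 121/10.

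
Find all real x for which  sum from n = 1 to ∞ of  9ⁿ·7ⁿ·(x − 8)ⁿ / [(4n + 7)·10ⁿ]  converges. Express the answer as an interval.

By the ratio test, |a_{n+1}/a_n| = [(4n + 7)/(4(n+1) + 7)] · 9·7/10 → 63/10.
Convergence for |x − 8| · 63/10 < 1, i.e. |x − 8| < 10/63. So R = 10/63.
When x = 514/63, the terms behave like c/n; limit comparison with the harmonic series gives divergence.
When x = 494/63, convergence follows from the alternating series test (terms decrease monotonically to 0).

[494/63, 514/63)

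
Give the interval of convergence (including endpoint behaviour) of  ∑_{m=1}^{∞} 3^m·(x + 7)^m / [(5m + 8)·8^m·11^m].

[-109/3, 67/3)

The ratio of consecutive coefficients is [(5m + 8)/(5(m+1) + 8)] · 3/(8·11) → 3/88.
Hence the series converges for |x + 7| < 1/(3/88) = 88/3, so the radius of convergence is 88/3.
At x = 67/3: comparison with the harmonic series Σ 1/m shows the series diverges.
When x = -109/3, convergence follows from the alternating series test (terms decrease monotonically to 0).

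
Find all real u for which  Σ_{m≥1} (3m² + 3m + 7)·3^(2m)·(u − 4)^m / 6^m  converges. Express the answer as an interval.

Ratio test: |a_{m+1}/a_m| = [(3(m+1)² + 3(m+1) + 7)/(3m² + 3m + 7)] · 9/6 → 3/2 as m → ∞.
Thus R = 1/(3/2) = 2/3.
At u = 14/3: the m-th term does not approach 0; divergence by the term test.
At u = 10/3: the terms have absolute value of order m², which does not tend to 0, so the series diverges by the divergence test.

(10/3, 14/3)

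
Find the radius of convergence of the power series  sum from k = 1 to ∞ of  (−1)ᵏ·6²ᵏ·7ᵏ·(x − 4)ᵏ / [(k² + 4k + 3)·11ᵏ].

By the ratio test, |a_{k+1}/a_k| = [(k² + 4k + 3)/((k+1)² + 4(k+1) + 3)] · 36·7/11 → 252/11.
The series converges when 252/11 · |x − 4| < 1, giving R = 11/252.

R = 11/252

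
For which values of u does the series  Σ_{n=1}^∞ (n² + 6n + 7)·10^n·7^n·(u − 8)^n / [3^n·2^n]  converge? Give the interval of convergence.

By the ratio test, |a_{n+1}/a_n| = [((n+1)² + 6(n+1) + 7)/(n² + 6n + 7)] · 10·7/(3·2) → 35/3.
Convergence for |u − 8| · 35/3 < 1, i.e. |u − 8| < 3/35. So R = 3/35.
At u = 283/35: the terms do not tend to 0, so the series diverges.
At u = 277/35: the terms do not tend to 0, so the series diverges.

(277/35, 283/35)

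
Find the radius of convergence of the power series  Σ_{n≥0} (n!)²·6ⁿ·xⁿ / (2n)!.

R = 2/3

The ratio of consecutive coefficients is (n+1)²/[(2n+1)·(2n+2)] · 6 → 3/2.
The series converges when 3/2 · |x| < 1, giving R = 2/3.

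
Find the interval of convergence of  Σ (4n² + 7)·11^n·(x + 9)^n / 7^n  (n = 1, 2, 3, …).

(-106/11, -92/11)

The ratio of consecutive coefficients is [(4(n+1)² + 7)/(4n² + 7)] · 11/7 → 11/7.
Hence the series converges for |x + 9| < 1/(11/7) = 7/11, so the radius of convergence is 7/11.
At x = -92/11: the terms have absolute value of order n², which does not tend to 0, so the series diverges by the divergence test.
When x = -106/11, the n-th term does not approach 0; divergence by the term test.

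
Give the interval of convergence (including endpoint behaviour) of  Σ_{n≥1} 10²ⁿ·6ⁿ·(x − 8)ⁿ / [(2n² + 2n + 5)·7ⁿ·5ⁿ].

[953/120, 967/120]

By the ratio test, |a_{n+1}/a_n| = [(2n² + 2n + 5)/(2(n+1)² + 2(n+1) + 5)] · 100·6/(7·5) → 120/7.
Convergence for |x − 8| · 120/7 < 1, i.e. |x − 8| < 7/120. So R = 7/120.
Check x = 967/120: the terms are on the order of 1/n², so the series converges absolutely by comparison with the p-series (p = 2 > 1).
When x = 953/120, the series is dominated by a constant times Σ 1/n², which converges (p = 2 > 1).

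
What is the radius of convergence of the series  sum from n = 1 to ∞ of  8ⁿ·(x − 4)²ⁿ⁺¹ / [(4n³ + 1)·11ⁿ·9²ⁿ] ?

R = 9√22/4

Ratio test: |a_{n+1}/a_n| = [(4n³ + 1)/(4(n+1)³ + 1)] · 8/(11·81) → 8/891 as n → ∞.
Writing y = (x − 4)², the series in y has radius 891/8, so |x − 4| < √(891/8) and R = 9√22/4.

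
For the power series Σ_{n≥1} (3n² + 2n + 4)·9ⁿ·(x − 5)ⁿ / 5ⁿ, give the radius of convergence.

By the ratio test, |a_{n+1}/a_n| = [(3(n+1)² + 2(n+1) + 4)/(3n² + 2n + 4)] · 9/5 → 9/5.
Convergence for |x − 5| · 9/5 < 1, i.e. |x − 5| < 5/9. So R = 5/9.

R = 5/9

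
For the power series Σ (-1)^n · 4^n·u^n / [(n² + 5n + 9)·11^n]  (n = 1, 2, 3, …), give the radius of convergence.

R = 11/4

The ratio of consecutive coefficients is [(n² + 5n + 9)/((n+1)² + 5(n+1) + 9)] · 4/11 → 4/11.
The series converges when 4/11 · |u| < 1, giving R = 11/4.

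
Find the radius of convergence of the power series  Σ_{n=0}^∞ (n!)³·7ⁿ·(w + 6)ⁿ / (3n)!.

R = 27/7

By the ratio test, |a_{n+1}/a_n| = (n+1)³/[(3n+1)·(3n+2)·(3n+3)] · 7 → 7/27.
Hence the series converges for |w + 6| < 1/(7/27) = 27/7, so the radius of convergence is 27/7.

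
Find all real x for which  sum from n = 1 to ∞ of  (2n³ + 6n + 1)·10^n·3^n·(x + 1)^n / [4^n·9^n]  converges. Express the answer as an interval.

(-11/5, 1/5)

Apply the ratio test: |a_{n+1}| / |a_n| = [(2(n+1)³ + 6(n+1) + 1)/(2n³ + 6n + 1)] · 10·3/(4·9), which tends to 5/6 as n → ∞.
Convergence for |x + 1| · 5/6 < 1, i.e. |x + 1| < 6/5. So R = 6/5.
Endpoint x = 1/5: the n-th term does not approach 0; divergence by the term test.
At x = -11/5: the n-th term does not approach 0; divergence by the term test.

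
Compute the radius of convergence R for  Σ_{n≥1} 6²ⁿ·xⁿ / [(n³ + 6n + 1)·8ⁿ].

R = 2/9

The ratio of consecutive coefficients is [(n³ + 6n + 1)/((n+1)³ + 6(n+1) + 1)] · 36/8 → 9/2.
Convergence for |x| · 9/2 < 1, i.e. |x| < 2/9. So R = 2/9.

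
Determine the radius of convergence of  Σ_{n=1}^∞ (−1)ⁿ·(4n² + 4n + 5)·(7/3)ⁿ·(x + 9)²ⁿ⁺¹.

R = √21/7

Apply the ratio test: |a_{n+1}| / |a_n| = [(4(n+1)² + 4(n+1) + 5)/(4n² + 4n + 5)] · 7/3, which tends to 7/3 as n → ∞.
Writing y = (x + 9)², the series in y has radius 3/7, so |x + 9| < √(3/7) and R = √21/7.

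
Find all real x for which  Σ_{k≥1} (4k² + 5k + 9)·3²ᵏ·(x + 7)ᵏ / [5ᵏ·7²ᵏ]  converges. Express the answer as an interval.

The ratio of consecutive coefficients is [(4(k+1)² + 5(k+1) + 9)/(4k² + 5k + 9)] · 9/(5·49) → 9/245.
Convergence for |x + 7| · 9/245 < 1, i.e. |x + 7| < 245/9. So R = 245/9.
When x = 182/9, the terms do not tend to 0, so the series diverges.
Endpoint x = -308/9: the terms have absolute value of order k², which does not tend to 0, so the series diverges by the divergence test.

(-308/9, 182/9)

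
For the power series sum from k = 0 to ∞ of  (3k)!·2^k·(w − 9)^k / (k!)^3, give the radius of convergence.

By the ratio test, |a_{k+1}/a_k| = (3k+1)·(3k+2)·(3k+3)/(k+1)³ · 2 → 54.
The series converges when 54 · |w − 9| < 1, giving R = 1/54.

R = 1/54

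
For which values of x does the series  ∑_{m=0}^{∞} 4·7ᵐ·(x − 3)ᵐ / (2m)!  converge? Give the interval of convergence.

(−∞, ∞)

By the ratio test, |a_{m+1}/a_m| = 4/4 · 7 · 1/[(2m+1)·(2m+2)] → 0.
The ratio tends to 0 regardless of x, hence R = ∞.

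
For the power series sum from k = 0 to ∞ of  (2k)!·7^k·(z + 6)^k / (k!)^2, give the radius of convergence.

R = 1/28

Ratio test: |a_{k+1}/a_k| = (2k+1)·(2k+2)/(k+1)² · 7 → 28 as k → ∞.
The series converges when 28 · |z + 6| < 1, giving R = 1/28.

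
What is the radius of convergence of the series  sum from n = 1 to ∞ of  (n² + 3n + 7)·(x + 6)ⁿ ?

R = 1

Apply the ratio test: |a_{n+1}| / |a_n| = ((n+1)² + 3(n+1) + 7)/(n² + 3n + 7), which tends to 1 as n → ∞.
Hence R = 1.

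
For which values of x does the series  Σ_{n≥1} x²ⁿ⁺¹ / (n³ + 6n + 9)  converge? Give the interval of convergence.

The ratio of consecutive coefficients is (n³ + 6n + 9)/((n+1)³ + 6(n+1) + 9) → 1.
Since the exponent of x increases by 2 each term, convergence requires |x|² < 1, hence R = 1.
At x = 1: the series is dominated by a constant times Σ 1/n³, which converges (p = 3 > 1).
At x = -1: absolute convergence follows by limit comparison with Σ 1/n³.

[-1, 1]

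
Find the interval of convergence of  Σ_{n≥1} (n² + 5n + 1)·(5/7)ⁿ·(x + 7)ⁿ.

The ratio of consecutive coefficients is [((n+1)² + 5(n+1) + 1)/(n² + 5n + 1)] · 5/7 → 5/7.
Convergence for |x + 7| · 5/7 < 1, i.e. |x + 7| < 7/5. So R = 7/5.
At x = -28/5: the terms have absolute value of order n², which does not tend to 0, so the series diverges by the divergence test.
Check x = -42/5: the terms do not tend to 0, so the series diverges.

(-42/5, -28/5)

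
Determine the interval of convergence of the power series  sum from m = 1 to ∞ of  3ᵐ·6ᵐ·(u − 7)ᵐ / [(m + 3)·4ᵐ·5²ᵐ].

Ratio test: |a_{m+1}/a_m| = [(m + 3)/((m+1) + 3)] · 3·6/(4·25) → 9/50 as m → ∞.
Thus R = 1/(9/50) = 50/9.
At u = 113/9: the terms are asymptotic to a nonzero constant times 1/m, so the series diverges by limit comparison with Σ 1/m.
Check u = 13/9: convergence follows from the alternating series test (terms decrease monotonically to 0).

[13/9, 113/9)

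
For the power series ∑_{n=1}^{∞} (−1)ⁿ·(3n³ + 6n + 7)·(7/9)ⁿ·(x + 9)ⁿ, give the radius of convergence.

The ratio of consecutive coefficients is [(3(n+1)³ + 6(n+1) + 7)/(3n³ + 6n + 7)] · 7/9 → 7/9.
Convergence for |x + 9| · 7/9 < 1, i.e. |x + 9| < 9/7. So R = 9/7.

R = 9/7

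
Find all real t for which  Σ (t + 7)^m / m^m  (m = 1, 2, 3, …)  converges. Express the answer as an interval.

By the Cauchy root test, |a_m|^(1/m) = 1/m → 0.
Since the m-th root of |a_m| tends to 0, the series converges for all real t; R = ∞.

(−∞, ∞)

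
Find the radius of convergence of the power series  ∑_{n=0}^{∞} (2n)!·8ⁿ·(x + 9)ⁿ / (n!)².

The ratio of consecutive coefficients is (2n+1)·(2n+2)/(n+1)² · 8 → 32.
The series converges when 32 · |x + 9| < 1, giving R = 1/32.

R = 1/32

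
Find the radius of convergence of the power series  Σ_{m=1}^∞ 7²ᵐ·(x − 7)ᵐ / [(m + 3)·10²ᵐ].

By the ratio test, |a_{m+1}/a_m| = [(m + 3)/((m+1) + 3)] · 49/100 → 49/100.
Hence the series converges for |x − 7| < 1/(49/100) = 100/49, so the radius of convergence is 100/49.

R = 100/49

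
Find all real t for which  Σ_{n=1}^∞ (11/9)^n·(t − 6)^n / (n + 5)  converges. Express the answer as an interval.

Ratio test: |a_{n+1}/a_n| = [(n + 5)/((n+1) + 5)] · 11/9 → 11/9 as n → ∞.
Convergence for |t − 6| · 11/9 < 1, i.e. |t − 6| < 9/11. So R = 9/11.
Endpoint t = 75/11: comparison with the harmonic series Σ 1/n shows the series diverges.
When t = 57/11, an alternating series whose terms decrease to 0 in absolute value, so it converges by the Leibniz criterion.

[57/11, 75/11)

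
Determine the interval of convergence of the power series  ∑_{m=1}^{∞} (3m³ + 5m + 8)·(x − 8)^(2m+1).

(7, 9)

By the ratio test, |a_{m+1}/a_m| = (3(m+1)³ + 5(m+1) + 8)/(3m³ + 5m + 8) → 1.
Writing y = (x − 8)², the series in y has radius 1, so |x − 8| < √(1) = 1 and R = 1.
When x = 9, the terms do not tend to 0, so the series diverges.
Check x = 7: the terms do not tend to 0, so the series diverges.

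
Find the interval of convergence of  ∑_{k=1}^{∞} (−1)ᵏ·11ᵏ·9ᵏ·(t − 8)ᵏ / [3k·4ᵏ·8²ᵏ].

The ratio of consecutive coefficients is [3k/3(k+1)] · 11·9/(4·64) → 99/256.
Hence the series converges for |t − 8| < 1/(99/256) = 256/99, so the radius of convergence is 256/99.
When t = 1048/99, convergence follows from the alternating series test (terms decrease monotonically to 0).
When t = 536/99, the terms behave like c/k; limit comparison with the harmonic series gives divergence.

(536/99, 1048/99]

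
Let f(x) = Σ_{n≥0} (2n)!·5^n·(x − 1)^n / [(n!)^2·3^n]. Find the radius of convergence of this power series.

Ratio test: |a_{n+1}/a_n| = (2n+1)·(2n+2)/(n+1)² · 5/3 → 20/3 as n → ∞.
The series converges when 20/3 · |x − 1| < 1, giving R = 3/20.

R = 3/20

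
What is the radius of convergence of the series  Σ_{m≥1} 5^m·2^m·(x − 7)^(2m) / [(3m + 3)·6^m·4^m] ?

The ratio of consecutive coefficients is [(3m + 3)/(3(m+1) + 3)] · 5·2/(6·4) → 5/12.
Writing y = (x − 7)², the series in y has radius 12/5, so |x − 7| < √(12/5) and R = 2√15/5.

R = 2√15/5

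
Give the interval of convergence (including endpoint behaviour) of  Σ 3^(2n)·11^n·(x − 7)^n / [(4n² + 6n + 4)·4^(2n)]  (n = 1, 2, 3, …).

[677/99, 709/99]

Ratio test: |a_{n+1}/a_n| = [(4n² + 6n + 4)/(4(n+1)² + 6(n+1) + 4)] · 9·11/16 → 99/16 as n → ∞.
Convergence for |x − 7| · 99/16 < 1, i.e. |x − 7| < 16/99. So R = 16/99.
When x = 709/99, the terms are on the order of 1/n², so the series converges absolutely by comparison with the p-series (p = 2 > 1).
Check x = 677/99: the terms are on the order of 1/n², so the series converges absolutely by comparison with the p-series (p = 2 > 1).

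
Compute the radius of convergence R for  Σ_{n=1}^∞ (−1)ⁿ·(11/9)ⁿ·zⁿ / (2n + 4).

Ratio test: |a_{n+1}/a_n| = [(2n + 4)/(2(n+1) + 4)] · 11/9 → 11/9 as n → ∞.
Convergence for |z| · 11/9 < 1, i.e. |z| < 9/11. So R = 9/11.

R = 9/11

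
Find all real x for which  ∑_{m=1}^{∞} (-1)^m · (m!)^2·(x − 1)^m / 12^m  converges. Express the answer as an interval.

Ratio test: |a_{m+1}/a_m| = (m+1)² · 1/12 → ∞ as m → ∞.
The ratio grows without bound, so the series diverges whenever (x − 1) ≠ 0; it converges only at x = 1. R = 0.

{1}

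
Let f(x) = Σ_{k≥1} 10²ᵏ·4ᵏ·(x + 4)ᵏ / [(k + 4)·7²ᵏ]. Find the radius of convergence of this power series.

R = 49/400

By the ratio test, |a_{k+1}/a_k| = [(k + 4)/((k+1) + 4)] · 100·4/49 → 400/49.
The series converges when 400/49 · |x + 4| < 1, giving R = 49/400.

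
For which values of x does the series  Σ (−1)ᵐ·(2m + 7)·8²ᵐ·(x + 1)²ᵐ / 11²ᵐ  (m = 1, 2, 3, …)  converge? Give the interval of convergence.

By the ratio test, |a_{m+1}/a_m| = [(2(m+1) + 7)/(2m + 7)] · 64/121 → 64/121.
Writing y = (x + 1)², the series in y has radius 121/64, so |x + 1| < √(121/64) = 11/8 and R = 11/8.
When x = 3/8, the terms do not tend to 0, so the series diverges.
At x = -19/8: the terms do not tend to 0, so the series diverges.

(-19/8, 3/8)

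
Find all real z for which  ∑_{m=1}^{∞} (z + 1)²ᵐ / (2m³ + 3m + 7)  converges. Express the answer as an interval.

[-2, 0]

By the ratio test, |a_{m+1}/a_m| = (2m³ + 3m + 7)/(2(m+1)³ + 3(m+1) + 7) → 1.
Successive powers of (z + 1) differ by 2, so the series converges when |z + 1|² · 1 < 1, i.e. |z + 1| < √(1) = 1. So R = 1.
Endpoint z = 0: absolute convergence follows by limit comparison with Σ 1/m³.
When z = -2, the terms are on the order of 1/m³, so the series converges absolutely by comparison with the p-series (p = 3 > 1).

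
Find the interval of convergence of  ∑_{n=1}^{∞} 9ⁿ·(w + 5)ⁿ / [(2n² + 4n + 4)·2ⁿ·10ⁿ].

[-65/9, -25/9]

By the ratio test, |a_{n+1}/a_n| = [(2n² + 4n + 4)/(2(n+1)² + 4(n+1) + 4)] · 9/(2·10) → 9/20.
Convergence for |w + 5| · 9/20 < 1, i.e. |w + 5| < 20/9. So R = 20/9.
When w = -25/9, the series is dominated by a constant times Σ 1/n², which converges (p = 2 > 1).
Endpoint w = -65/9: the terms are on the order of 1/n², so the series converges absolutely by comparison with the p-series (p = 2 > 1).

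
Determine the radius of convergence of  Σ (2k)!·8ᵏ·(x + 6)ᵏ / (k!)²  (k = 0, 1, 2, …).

Apply the ratio test: |a_{k+1}| / |a_k| = (2k+1)·(2k+2)/(k+1)² · 8, which tends to 32 as k → ∞.
Convergence for |x + 6| · 32 < 1, i.e. |x + 6| < 1/32. So R = 1/32.

R = 1/32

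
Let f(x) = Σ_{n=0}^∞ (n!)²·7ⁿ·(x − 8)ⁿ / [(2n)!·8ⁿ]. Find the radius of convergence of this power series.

R = 32/7

Apply the ratio test: |a_{n+1}| / |a_n| = (n+1)²/[(2n+1)·(2n+2)] · 7/8, which tends to 7/32 as n → ∞.
Thus R = 1/(7/32) = 32/7.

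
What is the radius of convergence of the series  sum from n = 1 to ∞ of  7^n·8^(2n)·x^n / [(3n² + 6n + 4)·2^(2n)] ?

R = 1/112

Apply the ratio test: |a_{n+1}| / |a_n| = [(3n² + 6n + 4)/(3(n+1)² + 6(n+1) + 4)] · 7·64/4, which tends to 112 as n → ∞.
Thus R = 1/(112) = 1/112.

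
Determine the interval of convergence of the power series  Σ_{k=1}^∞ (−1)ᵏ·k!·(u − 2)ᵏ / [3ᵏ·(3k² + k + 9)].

By the ratio test, |a_{k+1}/a_k| = (k+1) · 1/3 · (3k² + k + 9)/(3(k+1)² + (k+1) + 9) → ∞.
Since the ratio → ∞, the series diverges for every u ≠ 2, and R = 0.

{2}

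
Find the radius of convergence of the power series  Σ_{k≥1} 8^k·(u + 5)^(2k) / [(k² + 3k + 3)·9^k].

R = 3√2/4

Apply the ratio test: |a_{k+1}| / |a_k| = [(k² + 3k + 3)/((k+1)² + 3(k+1) + 3)] · 8/9, which tends to 8/9 as k → ∞.
Since the exponent of (u + 5) increases by 2 each term, convergence requires |u + 5|² < 9/8, hence R = 3√2/4.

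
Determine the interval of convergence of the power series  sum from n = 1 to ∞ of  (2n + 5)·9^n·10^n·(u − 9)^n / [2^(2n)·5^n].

The ratio of consecutive coefficients is [(2(n+1) + 5)/(2n + 5)] · 9·10/(4·5) → 9/2.
Convergence for |u − 9| · 9/2 < 1, i.e. |u − 9| < 2/9. So R = 2/9.
Endpoint u = 83/9: the terms do not tend to 0, so the series diverges.
Endpoint u = 79/9: the terms do not tend to 0, so the series diverges.

(79/9, 83/9)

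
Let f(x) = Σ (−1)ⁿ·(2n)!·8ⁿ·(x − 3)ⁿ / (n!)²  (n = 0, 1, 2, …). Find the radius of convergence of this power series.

Ratio test: |a_{n+1}/a_n| = (2n+1)·(2n+2)/(n+1)² · 8 → 32 as n → ∞.
The series converges when 32 · |x − 3| < 1, giving R = 1/32.

R = 1/32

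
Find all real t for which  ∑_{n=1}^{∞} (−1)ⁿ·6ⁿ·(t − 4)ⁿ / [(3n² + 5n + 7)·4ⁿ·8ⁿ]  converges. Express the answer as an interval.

By the ratio test, |a_{n+1}/a_n| = [(3n² + 5n + 7)/(3(n+1)² + 5(n+1) + 7)] · 6/(4·8) → 3/16.
The series converges when 3/16 · |t − 4| < 1, giving R = 16/3.
Check t = 28/3: the series is dominated by a constant times Σ 1/n², which converges (p = 2 > 1).
Endpoint t = -4/3: absolute convergence follows by limit comparison with Σ 1/n².

[-4/3, 28/3]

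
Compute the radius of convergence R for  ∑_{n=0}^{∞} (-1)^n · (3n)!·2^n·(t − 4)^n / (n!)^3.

R = 1/54

Apply the ratio test: |a_{n+1}| / |a_n| = (3n+1)·(3n+2)·(3n+3)/(n+1)³ · 2, which tends to 54 as n → ∞.
Hence the series converges for |t − 4| < 1/(54) = 1/54, so the radius of convergence is 1/54.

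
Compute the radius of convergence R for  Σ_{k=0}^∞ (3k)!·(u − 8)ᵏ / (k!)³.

Apply the ratio test: |a_{k+1}| / |a_k| = (3k+1)·(3k+2)·(3k+3)/(k+1)³, which tends to 27 as k → ∞.
Convergence for |u − 8| · 27 < 1, i.e. |u − 8| < 1/27. So R = 1/27.

R = 1/27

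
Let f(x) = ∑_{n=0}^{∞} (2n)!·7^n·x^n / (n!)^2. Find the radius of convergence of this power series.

R = 1/28

Ratio test: |a_{n+1}/a_n| = (2n+1)·(2n+2)/(n+1)² · 7 → 28 as n → ∞.
Thus R = 1/(28) = 1/28.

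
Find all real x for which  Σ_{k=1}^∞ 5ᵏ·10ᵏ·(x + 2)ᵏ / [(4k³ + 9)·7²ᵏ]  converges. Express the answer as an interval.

[-149/50, -51/50]

By the ratio test, |a_{k+1}/a_k| = [(4k³ + 9)/(4(k+1)³ + 9)] · 5·10/49 → 50/49.
Thus R = 1/(50/49) = 49/50.
When x = -51/50, absolute convergence follows by limit comparison with Σ 1/k³.
When x = -149/50, absolute convergence follows by limit comparison with Σ 1/k³.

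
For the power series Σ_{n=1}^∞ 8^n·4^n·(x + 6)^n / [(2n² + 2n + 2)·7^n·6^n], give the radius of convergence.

Apply the ratio test: |a_{n+1}| / |a_n| = [(2n² + 2n + 2)/(2(n+1)² + 2(n+1) + 2)] · 8·4/(7·6), which tends to 16/21 as n → ∞.
Convergence for |x + 6| · 16/21 < 1, i.e. |x + 6| < 21/16. So R = 21/16.

R = 21/16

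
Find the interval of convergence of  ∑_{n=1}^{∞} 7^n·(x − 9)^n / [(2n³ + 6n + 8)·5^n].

[58/7, 68/7]

By the ratio test, |a_{n+1}/a_n| = [(2n³ + 6n + 8)/(2(n+1)³ + 6(n+1) + 8)] · 7/5 → 7/5.
The series converges when 7/5 · |x − 9| < 1, giving R = 5/7.
When x = 68/7, the series is dominated by a constant times Σ 1/n³, which converges (p = 3 > 1).
Endpoint x = 58/7: the terms are on the order of 1/n³, so the series converges absolutely by comparison with the p-series (p = 3 > 1).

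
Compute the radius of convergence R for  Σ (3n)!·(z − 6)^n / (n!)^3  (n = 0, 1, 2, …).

R = 1/27

The ratio of consecutive coefficients is (3n+1)·(3n+2)·(3n+3)/(n+1)³ → 27.
The series converges when 27 · |z − 6| < 1, giving R = 1/27.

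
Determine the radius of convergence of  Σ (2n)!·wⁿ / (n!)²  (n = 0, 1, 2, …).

By the ratio test, |a_{n+1}/a_n| = (2n+1)·(2n+2)/(n+1)² → 4.
Convergence for |w| · 4 < 1, i.e. |w| < 1/4. So R = 1/4.

R = 1/4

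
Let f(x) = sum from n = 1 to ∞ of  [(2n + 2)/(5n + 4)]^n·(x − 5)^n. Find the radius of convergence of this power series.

Root test: |a_n|^(1/n) = (2n + 2)/(5n + 4) → 2/5.
The series converges when 2/5 · |x − 5| < 1, giving R = 5/2.

R = 5/2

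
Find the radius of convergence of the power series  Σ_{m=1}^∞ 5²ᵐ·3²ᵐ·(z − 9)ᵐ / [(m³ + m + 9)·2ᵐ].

R = 2/225

By the ratio test, |a_{m+1}/a_m| = [(m³ + m + 9)/((m+1)³ + (m+1) + 9)] · 25·9/2 → 225/2.
Thus R = 1/(225/2) = 2/225.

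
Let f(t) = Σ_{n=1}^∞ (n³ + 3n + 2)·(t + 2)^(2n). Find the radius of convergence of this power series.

R = 1

By the ratio test, |a_{n+1}/a_n| = ((n+1)³ + 3(n+1) + 2)/(n³ + 3n + 2) → 1.
Writing y = (t + 2)², the series in y has radius 1, so |t + 2| < √(1) = 1 and R = 1.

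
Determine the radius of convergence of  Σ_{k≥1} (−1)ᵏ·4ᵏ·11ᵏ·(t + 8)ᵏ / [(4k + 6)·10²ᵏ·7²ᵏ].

Ratio test: |a_{k+1}/a_k| = [(4k + 6)/(4(k+1) + 6)] · 4·11/(100·49) → 11/1225 as k → ∞.
Hence the series converges for |t + 8| < 1/(11/1225) = 1225/11, so the radius of convergence is 1225/11.

R = 1225/11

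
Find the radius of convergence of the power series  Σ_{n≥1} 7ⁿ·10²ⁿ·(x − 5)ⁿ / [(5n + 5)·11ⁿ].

R = 11/700

The ratio of consecutive coefficients is [(5n + 5)/(5(n+1) + 5)] · 7·100/11 → 700/11.
Thus R = 1/(700/11) = 11/700.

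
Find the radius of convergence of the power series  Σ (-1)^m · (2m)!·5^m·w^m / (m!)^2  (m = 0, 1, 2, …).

R = 1/20

The ratio of consecutive coefficients is (2m+1)·(2m+2)/(m+1)² · 5 → 20.
Convergence for |w| · 20 < 1, i.e. |w| < 1/20. So R = 1/20.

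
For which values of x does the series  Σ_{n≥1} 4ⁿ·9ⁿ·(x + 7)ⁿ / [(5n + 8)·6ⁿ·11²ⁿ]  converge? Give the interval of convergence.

[-163/6, 79/6)

Apply the ratio test: |a_{n+1}| / |a_n| = [(5n + 8)/(5(n+1) + 8)] · 4·9/(6·121), which tends to 6/121 as n → ∞.
Hence the series converges for |x + 7| < 1/(6/121) = 121/6, so the radius of convergence is 121/6.
Check x = 79/6: the terms are asymptotic to a nonzero constant times 1/n, so the series diverges by limit comparison with Σ 1/n.
Endpoint x = -163/6: convergence follows from the alternating series test (terms decrease monotonically to 0).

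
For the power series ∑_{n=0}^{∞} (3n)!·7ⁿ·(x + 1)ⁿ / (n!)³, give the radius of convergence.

R = 1/189

Ratio test: |a_{n+1}/a_n| = (3n+1)·(3n+2)·(3n+3)/(n+1)³ · 7 → 189 as n → ∞.
Hence the series converges for |x + 1| < 1/(189) = 1/189, so the radius of convergence is 1/189.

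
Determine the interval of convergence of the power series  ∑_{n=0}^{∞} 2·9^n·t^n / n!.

Apply the ratio test: |a_{n+1}| / |a_n| = 2/2 · 9 · 1/(n+1), which tends to 0 as n → ∞.
Since the limit is 0 < 1 for every t, the series converges on all of ℝ and R = ∞.

(−∞, ∞)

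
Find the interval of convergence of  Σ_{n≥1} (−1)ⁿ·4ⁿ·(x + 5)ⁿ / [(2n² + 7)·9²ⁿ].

[-101/4, 61/4]

The ratio of consecutive coefficients is [(2n² + 7)/(2(n+1)² + 7)] · 4/81 → 4/81.
Hence the series converges for |x + 5| < 1/(4/81) = 81/4, so the radius of convergence is 81/4.
At x = 61/4: the series is dominated by a constant times Σ 1/n², which converges (p = 2 > 1).
Check x = -101/4: the series is dominated by a constant times Σ 1/n², which converges (p = 2 > 1).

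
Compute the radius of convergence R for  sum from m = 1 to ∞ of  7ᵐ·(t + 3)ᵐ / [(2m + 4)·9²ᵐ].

Apply the ratio test: |a_{m+1}| / |a_m| = [(2m + 4)/(2(m+1) + 4)] · 7/81, which tends to 7/81 as m → ∞.
Hence the series converges for |t + 3| < 1/(7/81) = 81/7, so the radius of convergence is 81/7.

R = 81/7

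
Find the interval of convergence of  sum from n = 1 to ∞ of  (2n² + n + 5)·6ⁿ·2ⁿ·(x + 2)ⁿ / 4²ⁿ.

(-10/3, -2/3)

Apply the ratio test: |a_{n+1}| / |a_n| = [(2(n+1)² + (n+1) + 5)/(2n² + n + 5)] · 6·2/16, which tends to 3/4 as n → ∞.
Convergence for |x + 2| · 3/4 < 1, i.e. |x + 2| < 4/3. So R = 4/3.
Endpoint x = -2/3: the terms have absolute value of order n², which does not tend to 0, so the series diverges by the divergence test.
Check x = -10/3: the terms do not tend to 0, so the series diverges.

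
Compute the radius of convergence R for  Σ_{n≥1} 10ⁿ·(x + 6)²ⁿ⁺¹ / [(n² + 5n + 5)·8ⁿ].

R = 2√5/5

The ratio of consecutive coefficients is [(n² + 5n + 5)/((n+1)² + 5(n+1) + 5)] · 10/8 → 5/4.
Since the exponent of (x + 6) increases by 2 each term, convergence requires |x + 6|² < 4/5, hence R = 2√5/5.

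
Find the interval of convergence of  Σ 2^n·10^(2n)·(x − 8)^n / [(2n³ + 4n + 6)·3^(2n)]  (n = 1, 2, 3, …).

Ratio test: |a_{n+1}/a_n| = [(2n³ + 4n + 6)/(2(n+1)³ + 4(n+1) + 6)] · 2·100/9 → 200/9 as n → ∞.
The series converges when 200/9 · |x − 8| < 1, giving R = 9/200.
Check x = 1609/200: the terms are on the order of 1/n³, so the series converges absolutely by comparison with the p-series (p = 3 > 1).
Check x = 1591/200: the series is dominated by a constant times Σ 1/n³, which converges (p = 3 > 1).

[1591/200, 1609/200]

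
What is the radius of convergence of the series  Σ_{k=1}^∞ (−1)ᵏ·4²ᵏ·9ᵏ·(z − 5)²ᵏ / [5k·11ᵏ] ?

R = √11/12

By the ratio test, |a_{k+1}/a_k| = [5k/5(k+1)] · 16·9/11 → 144/11.
Writing y = (z − 5)², the series in y has radius 11/144, so |z − 5| < √(11/144) and R = √11/12.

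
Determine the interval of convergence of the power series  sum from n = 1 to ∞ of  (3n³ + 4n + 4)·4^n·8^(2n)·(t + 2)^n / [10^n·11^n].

The ratio of consecutive coefficients is [(3(n+1)³ + 4(n+1) + 4)/(3n³ + 4n + 4)] · 4·64/(10·11) → 128/55.
Hence the series converges for |t + 2| < 1/(128/55) = 55/128, so the radius of convergence is 55/128.
Endpoint t = -201/128: the terms have absolute value of order n³, which does not tend to 0, so the series diverges by the divergence test.
Check t = -311/128: the terms do not tend to 0, so the series diverges.

(-311/128, -201/128)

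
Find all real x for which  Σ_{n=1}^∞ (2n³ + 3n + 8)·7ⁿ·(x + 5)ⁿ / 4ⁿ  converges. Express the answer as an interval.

Apply the ratio test: |a_{n+1}| / |a_n| = [(2(n+1)³ + 3(n+1) + 8)/(2n³ + 3n + 8)] · 7/4, which tends to 7/4 as n → ∞.
Thus R = 1/(7/4) = 4/7.
Check x = -31/7: the terms do not tend to 0, so the series diverges.
Endpoint x = -39/7: the terms do not tend to 0, so the series diverges.

(-39/7, -31/7)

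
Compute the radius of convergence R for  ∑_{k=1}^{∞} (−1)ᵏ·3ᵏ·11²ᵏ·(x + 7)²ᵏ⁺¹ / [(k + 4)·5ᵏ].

Apply the ratio test: |a_{k+1}| / |a_k| = [(k + 4)/((k+1) + 4)] · 3·121/5, which tends to 363/5 as k → ∞.
Writing y = (x + 7)², the series in y has radius 5/363, so |x + 7| < √(5/363) and R = √15/33.

R = √15/33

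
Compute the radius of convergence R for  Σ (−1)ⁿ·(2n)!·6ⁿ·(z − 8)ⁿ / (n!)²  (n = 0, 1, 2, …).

Ratio test: |a_{n+1}/a_n| = (2n+1)·(2n+2)/(n+1)² · 6 → 24 as n → ∞.
Hence the series converges for |z − 8| < 1/(24) = 1/24, so the radius of convergence is 1/24.

R = 1/24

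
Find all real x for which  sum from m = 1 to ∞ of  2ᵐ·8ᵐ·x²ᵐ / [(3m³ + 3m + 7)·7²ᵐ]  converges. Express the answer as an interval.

By the ratio test, |a_{m+1}/a_m| = [(3m³ + 3m + 7)/(3(m+1)³ + 3(m+1) + 7)] · 2·8/49 → 16/49.
Writing y = x², the series in y has radius 49/16, so |x| < √(49/16) = 7/4 and R = 7/4.
When x = 7/4, the series is dominated by a constant times Σ 1/m³, which converges (p = 3 > 1).
Check x = -7/4: the series is dominated by a constant times Σ 1/m³, which converges (p = 3 > 1).

[-7/4, 7/4]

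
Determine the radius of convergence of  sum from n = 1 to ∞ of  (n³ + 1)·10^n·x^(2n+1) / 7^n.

By the ratio test, |a_{n+1}/a_n| = [((n+1)³ + 1)/(n³ + 1)] · 10/7 → 10/7.
Since the exponent of x increases by 2 each term, convergence requires |x|² < 7/10, hence R = √70/10.

R = √70/10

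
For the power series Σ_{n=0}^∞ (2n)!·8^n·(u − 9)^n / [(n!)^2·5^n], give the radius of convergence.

Ratio test: |a_{n+1}/a_n| = (2n+1)·(2n+2)/(n+1)² · 8/5 → 32/5 as n → ∞.
Convergence for |u − 9| · 32/5 < 1, i.e. |u − 9| < 5/32. So R = 5/32.

R = 5/32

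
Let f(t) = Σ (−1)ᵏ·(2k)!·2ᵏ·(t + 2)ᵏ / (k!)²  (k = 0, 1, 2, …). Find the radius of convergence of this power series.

R = 1/8

The ratio of consecutive coefficients is (2k+1)·(2k+2)/(k+1)² · 2 → 8.
Convergence for |t + 2| · 8 < 1, i.e. |t + 2| < 1/8. So R = 1/8.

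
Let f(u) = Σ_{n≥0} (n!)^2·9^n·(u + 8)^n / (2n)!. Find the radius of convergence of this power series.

R = 4/9

The ratio of consecutive coefficients is (n+1)²/[(2n+1)·(2n+2)] · 9 → 9/4.
The series converges when 9/4 · |u + 8| < 1, giving R = 4/9.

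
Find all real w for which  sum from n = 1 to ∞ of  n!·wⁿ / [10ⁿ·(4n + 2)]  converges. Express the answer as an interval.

{0}

Ratio test: |a_{n+1}/a_n| = (n+1) · 1/10 · (4n + 2)/(4(n+1) + 2) → ∞ as n → ∞.
The terms grow without bound for any w ≠ 0, so R = 0 (convergence only at w = 0).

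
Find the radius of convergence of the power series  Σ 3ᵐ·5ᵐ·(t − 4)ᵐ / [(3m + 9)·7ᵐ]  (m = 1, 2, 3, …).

R = 7/15

Ratio test: |a_{m+1}/a_m| = [(3m + 9)/(3(m+1) + 9)] · 3·5/7 → 15/7 as m → ∞.
The series converges when 15/7 · |t − 4| < 1, giving R = 7/15.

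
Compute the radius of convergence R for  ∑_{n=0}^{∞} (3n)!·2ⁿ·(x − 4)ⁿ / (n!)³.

By the ratio test, |a_{n+1}/a_n| = (3n+1)·(3n+2)·(3n+3)/(n+1)³ · 2 → 54.
Hence the series converges for |x − 4| < 1/(54) = 1/54, so the radius of convergence is 1/54.

R = 1/54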